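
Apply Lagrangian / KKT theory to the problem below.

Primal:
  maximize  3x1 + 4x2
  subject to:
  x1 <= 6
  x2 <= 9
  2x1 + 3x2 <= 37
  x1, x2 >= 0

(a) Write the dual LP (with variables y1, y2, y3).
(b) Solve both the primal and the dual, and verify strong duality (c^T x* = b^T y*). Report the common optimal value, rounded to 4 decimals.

The standard primal-dual pair for 'max c^T x s.t. A x <= b, x >= 0' is:
  Dual:  min b^T y  s.t.  A^T y >= c,  y >= 0.

So the dual LP is:
  minimize  6y1 + 9y2 + 37y3
  subject to:
    y1 + 2y3 >= 3
    y2 + 3y3 >= 4
    y1, y2, y3 >= 0

Solving the primal: x* = (6, 8.3333).
  primal value c^T x* = 51.3333.
Solving the dual: y* = (0.3333, 0, 1.3333).
  dual value b^T y* = 51.3333.
Strong duality: c^T x* = b^T y*. Confirmed.

51.3333


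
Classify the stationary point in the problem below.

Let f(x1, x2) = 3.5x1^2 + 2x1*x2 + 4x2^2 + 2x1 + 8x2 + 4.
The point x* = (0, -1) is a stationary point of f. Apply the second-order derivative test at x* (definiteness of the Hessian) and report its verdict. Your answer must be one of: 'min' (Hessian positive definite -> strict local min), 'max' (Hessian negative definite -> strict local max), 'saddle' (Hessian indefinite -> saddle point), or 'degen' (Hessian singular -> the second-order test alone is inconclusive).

Compute the Hessian H = grad^2 f:
  H = [[7, 2], [2, 8]]
Verify stationarity: grad f(x*) = H x* + g = (0, 0).
Eigenvalues of H: 5.4384, 9.5616.
Both eigenvalues > 0, so H is positive definite -> x* is a strict local min.

min


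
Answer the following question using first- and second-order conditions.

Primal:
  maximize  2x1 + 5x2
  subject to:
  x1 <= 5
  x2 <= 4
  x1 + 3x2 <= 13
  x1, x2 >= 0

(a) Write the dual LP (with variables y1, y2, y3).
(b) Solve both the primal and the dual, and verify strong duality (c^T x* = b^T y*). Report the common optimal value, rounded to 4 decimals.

The standard primal-dual pair for 'max c^T x s.t. A x <= b, x >= 0' is:
  Dual:  min b^T y  s.t.  A^T y >= c,  y >= 0.

So the dual LP is:
  minimize  5y1 + 4y2 + 13y3
  subject to:
    y1 + y3 >= 2
    y2 + 3y3 >= 5
    y1, y2, y3 >= 0

Solving the primal: x* = (5, 2.6667).
  primal value c^T x* = 23.3333.
Solving the dual: y* = (0.3333, 0, 1.6667).
  dual value b^T y* = 23.3333.
Strong duality: c^T x* = b^T y*. Confirmed.

23.3333


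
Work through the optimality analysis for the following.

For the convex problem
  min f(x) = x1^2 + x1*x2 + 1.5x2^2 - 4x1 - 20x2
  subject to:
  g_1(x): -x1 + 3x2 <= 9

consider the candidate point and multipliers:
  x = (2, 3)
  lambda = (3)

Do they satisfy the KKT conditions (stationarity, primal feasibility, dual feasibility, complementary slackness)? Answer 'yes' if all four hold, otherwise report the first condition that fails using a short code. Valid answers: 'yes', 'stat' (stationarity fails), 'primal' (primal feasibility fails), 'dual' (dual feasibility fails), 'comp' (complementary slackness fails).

Gradient of f: grad f(x) = Q x + c = (3, -9)
Constraint values g_i(x) = a_i^T x - b_i:
  g_1((2, 3)) = -2
Stationarity residual: grad f(x) + sum_i lambda_i a_i = (0, 0)
  -> stationarity OK
Primal feasibility (all g_i <= 0): OK
Dual feasibility (all lambda_i >= 0): OK
Complementary slackness (lambda_i * g_i(x) = 0 for all i): FAILS

Verdict: the first failing condition is complementary_slackness -> comp.

comp


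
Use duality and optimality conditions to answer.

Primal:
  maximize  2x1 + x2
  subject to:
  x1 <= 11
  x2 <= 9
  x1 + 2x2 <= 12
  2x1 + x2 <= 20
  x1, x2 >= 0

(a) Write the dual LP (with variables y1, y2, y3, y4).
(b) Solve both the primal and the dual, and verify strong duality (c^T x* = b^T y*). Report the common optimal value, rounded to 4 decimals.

The standard primal-dual pair for 'max c^T x s.t. A x <= b, x >= 0' is:
  Dual:  min b^T y  s.t.  A^T y >= c,  y >= 0.

So the dual LP is:
  minimize  11y1 + 9y2 + 12y3 + 20y4
  subject to:
    y1 + y3 + 2y4 >= 2
    y2 + 2y3 + y4 >= 1
    y1, y2, y3, y4 >= 0

Solving the primal: x* = (9.3333, 1.3333).
  primal value c^T x* = 20.
Solving the dual: y* = (0, 0, 0, 1).
  dual value b^T y* = 20.
Strong duality: c^T x* = b^T y*. Confirmed.

20


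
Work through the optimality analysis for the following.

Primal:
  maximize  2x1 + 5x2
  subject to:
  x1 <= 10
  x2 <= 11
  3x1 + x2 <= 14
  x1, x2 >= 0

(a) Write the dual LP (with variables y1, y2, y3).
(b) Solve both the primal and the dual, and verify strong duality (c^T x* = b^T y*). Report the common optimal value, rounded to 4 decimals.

The standard primal-dual pair for 'max c^T x s.t. A x <= b, x >= 0' is:
  Dual:  min b^T y  s.t.  A^T y >= c,  y >= 0.

So the dual LP is:
  minimize  10y1 + 11y2 + 14y3
  subject to:
    y1 + 3y3 >= 2
    y2 + y3 >= 5
    y1, y2, y3 >= 0

Solving the primal: x* = (1, 11).
  primal value c^T x* = 57.
Solving the dual: y* = (0, 4.3333, 0.6667).
  dual value b^T y* = 57.
Strong duality: c^T x* = b^T y*. Confirmed.

57


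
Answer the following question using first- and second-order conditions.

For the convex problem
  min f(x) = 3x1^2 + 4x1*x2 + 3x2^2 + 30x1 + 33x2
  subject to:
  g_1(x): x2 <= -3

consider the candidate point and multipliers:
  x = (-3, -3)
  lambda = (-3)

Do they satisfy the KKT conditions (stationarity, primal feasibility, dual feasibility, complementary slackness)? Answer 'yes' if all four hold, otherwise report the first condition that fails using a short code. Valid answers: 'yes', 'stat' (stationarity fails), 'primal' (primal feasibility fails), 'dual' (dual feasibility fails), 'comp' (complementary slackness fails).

Gradient of f: grad f(x) = Q x + c = (0, 3)
Constraint values g_i(x) = a_i^T x - b_i:
  g_1((-3, -3)) = 0
Stationarity residual: grad f(x) + sum_i lambda_i a_i = (0, 0)
  -> stationarity OK
Primal feasibility (all g_i <= 0): OK
Dual feasibility (all lambda_i >= 0): FAILS
Complementary slackness (lambda_i * g_i(x) = 0 for all i): OK

Verdict: the first failing condition is dual_feasibility -> dual.

dual


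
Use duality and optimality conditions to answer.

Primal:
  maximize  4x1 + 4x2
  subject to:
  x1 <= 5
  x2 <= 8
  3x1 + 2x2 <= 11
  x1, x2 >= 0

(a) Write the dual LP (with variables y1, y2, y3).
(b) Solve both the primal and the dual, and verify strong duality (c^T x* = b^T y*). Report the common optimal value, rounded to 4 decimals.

The standard primal-dual pair for 'max c^T x s.t. A x <= b, x >= 0' is:
  Dual:  min b^T y  s.t.  A^T y >= c,  y >= 0.

So the dual LP is:
  minimize  5y1 + 8y2 + 11y3
  subject to:
    y1 + 3y3 >= 4
    y2 + 2y3 >= 4
    y1, y2, y3 >= 0

Solving the primal: x* = (0, 5.5).
  primal value c^T x* = 22.
Solving the dual: y* = (0, 0, 2).
  dual value b^T y* = 22.
Strong duality: c^T x* = b^T y*. Confirmed.

22


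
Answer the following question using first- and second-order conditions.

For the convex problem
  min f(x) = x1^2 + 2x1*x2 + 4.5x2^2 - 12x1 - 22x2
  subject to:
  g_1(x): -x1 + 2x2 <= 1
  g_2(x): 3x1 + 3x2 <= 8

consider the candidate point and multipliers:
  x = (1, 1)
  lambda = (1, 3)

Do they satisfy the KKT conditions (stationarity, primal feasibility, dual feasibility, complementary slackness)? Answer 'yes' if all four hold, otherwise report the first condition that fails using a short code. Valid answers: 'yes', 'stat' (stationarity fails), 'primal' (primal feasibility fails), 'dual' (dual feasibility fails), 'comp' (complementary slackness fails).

Gradient of f: grad f(x) = Q x + c = (-8, -11)
Constraint values g_i(x) = a_i^T x - b_i:
  g_1((1, 1)) = 0
  g_2((1, 1)) = -2
Stationarity residual: grad f(x) + sum_i lambda_i a_i = (0, 0)
  -> stationarity OK
Primal feasibility (all g_i <= 0): OK
Dual feasibility (all lambda_i >= 0): OK
Complementary slackness (lambda_i * g_i(x) = 0 for all i): FAILS

Verdict: the first failing condition is complementary_slackness -> comp.

comp


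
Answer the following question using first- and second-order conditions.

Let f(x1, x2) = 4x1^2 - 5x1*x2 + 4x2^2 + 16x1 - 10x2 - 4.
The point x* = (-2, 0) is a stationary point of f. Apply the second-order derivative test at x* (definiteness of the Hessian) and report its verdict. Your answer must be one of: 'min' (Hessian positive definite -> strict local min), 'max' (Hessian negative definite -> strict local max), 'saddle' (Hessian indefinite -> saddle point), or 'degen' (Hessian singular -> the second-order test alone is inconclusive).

Compute the Hessian H = grad^2 f:
  H = [[8, -5], [-5, 8]]
Verify stationarity: grad f(x*) = H x* + g = (0, 0).
Eigenvalues of H: 3, 13.
Both eigenvalues > 0, so H is positive definite -> x* is a strict local min.

min


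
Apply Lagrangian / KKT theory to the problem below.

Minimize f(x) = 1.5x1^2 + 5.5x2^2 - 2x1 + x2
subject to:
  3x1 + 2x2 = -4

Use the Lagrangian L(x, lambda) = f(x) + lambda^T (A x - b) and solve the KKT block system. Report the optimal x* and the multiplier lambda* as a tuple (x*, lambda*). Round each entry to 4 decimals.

Form the Lagrangian:
  L(x, lambda) = (1/2) x^T Q x + c^T x + lambda^T (A x - b)
Stationarity (grad_x L = 0): Q x + c + A^T lambda = 0.
Primal feasibility: A x = b.

This gives the KKT block system:
  [ Q   A^T ] [ x     ]   [-c ]
  [ A    0  ] [ lambda ] = [ b ]

Solving the linear system:
  x*      = (-1.0631, -0.4054)
  lambda* = (1.7297)
  f(x*)   = 4.3198

x* = (-1.0631, -0.4054), lambda* = (1.7297)


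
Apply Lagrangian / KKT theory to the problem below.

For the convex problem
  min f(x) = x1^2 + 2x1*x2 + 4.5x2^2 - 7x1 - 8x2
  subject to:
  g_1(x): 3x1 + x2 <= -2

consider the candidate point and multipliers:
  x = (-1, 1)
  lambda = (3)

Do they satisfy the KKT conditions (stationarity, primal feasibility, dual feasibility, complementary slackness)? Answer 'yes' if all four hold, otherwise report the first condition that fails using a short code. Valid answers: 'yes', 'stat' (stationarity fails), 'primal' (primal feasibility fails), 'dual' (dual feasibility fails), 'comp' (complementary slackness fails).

Gradient of f: grad f(x) = Q x + c = (-7, -1)
Constraint values g_i(x) = a_i^T x - b_i:
  g_1((-1, 1)) = 0
Stationarity residual: grad f(x) + sum_i lambda_i a_i = (2, 2)
  -> stationarity FAILS
Primal feasibility (all g_i <= 0): OK
Dual feasibility (all lambda_i >= 0): OK
Complementary slackness (lambda_i * g_i(x) = 0 for all i): OK

Verdict: the first failing condition is stationarity -> stat.

stat


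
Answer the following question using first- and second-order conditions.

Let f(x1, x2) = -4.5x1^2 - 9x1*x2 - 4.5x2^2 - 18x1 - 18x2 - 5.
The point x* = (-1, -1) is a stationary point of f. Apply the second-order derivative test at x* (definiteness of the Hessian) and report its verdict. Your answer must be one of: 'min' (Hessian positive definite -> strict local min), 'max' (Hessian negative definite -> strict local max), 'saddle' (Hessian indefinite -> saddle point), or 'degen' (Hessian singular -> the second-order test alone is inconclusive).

Compute the Hessian H = grad^2 f:
  H = [[-9, -9], [-9, -9]]
Verify stationarity: grad f(x*) = H x* + g = (0, 0).
Eigenvalues of H: -18, 0.
H has a zero eigenvalue (singular; negative semidefinite but not definite), so H is neither positive definite, negative definite, nor indefinite. The second-order test alone is inconclusive -> degen.
(Indeed, f is constant along the null direction of H through x*, so x* is not a strict local extremum.)

degen


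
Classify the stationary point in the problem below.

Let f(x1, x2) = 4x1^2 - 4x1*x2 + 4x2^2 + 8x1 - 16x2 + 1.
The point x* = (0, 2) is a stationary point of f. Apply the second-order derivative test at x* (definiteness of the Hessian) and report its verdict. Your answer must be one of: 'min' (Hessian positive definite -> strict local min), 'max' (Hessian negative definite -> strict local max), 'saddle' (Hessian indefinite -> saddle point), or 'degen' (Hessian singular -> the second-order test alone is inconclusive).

Compute the Hessian H = grad^2 f:
  H = [[8, -4], [-4, 8]]
Verify stationarity: grad f(x*) = H x* + g = (0, 0).
Eigenvalues of H: 4, 12.
Both eigenvalues > 0, so H is positive definite -> x* is a strict local min.

min


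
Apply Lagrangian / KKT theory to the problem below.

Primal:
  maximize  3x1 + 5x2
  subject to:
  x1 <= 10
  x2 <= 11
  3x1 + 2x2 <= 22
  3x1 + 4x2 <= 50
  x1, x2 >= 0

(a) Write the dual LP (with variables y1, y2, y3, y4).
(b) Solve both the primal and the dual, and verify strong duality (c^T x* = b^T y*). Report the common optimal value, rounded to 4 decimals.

The standard primal-dual pair for 'max c^T x s.t. A x <= b, x >= 0' is:
  Dual:  min b^T y  s.t.  A^T y >= c,  y >= 0.

So the dual LP is:
  minimize  10y1 + 11y2 + 22y3 + 50y4
  subject to:
    y1 + 3y3 + 3y4 >= 3
    y2 + 2y3 + 4y4 >= 5
    y1, y2, y3, y4 >= 0

Solving the primal: x* = (0, 11).
  primal value c^T x* = 55.
Solving the dual: y* = (0, 3, 1, 0).
  dual value b^T y* = 55.
Strong duality: c^T x* = b^T y*. Confirmed.

55


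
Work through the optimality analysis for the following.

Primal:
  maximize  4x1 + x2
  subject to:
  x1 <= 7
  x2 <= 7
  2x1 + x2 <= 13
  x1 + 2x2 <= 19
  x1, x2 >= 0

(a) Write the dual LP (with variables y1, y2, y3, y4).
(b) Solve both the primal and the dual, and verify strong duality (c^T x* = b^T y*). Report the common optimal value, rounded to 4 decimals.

The standard primal-dual pair for 'max c^T x s.t. A x <= b, x >= 0' is:
  Dual:  min b^T y  s.t.  A^T y >= c,  y >= 0.

So the dual LP is:
  minimize  7y1 + 7y2 + 13y3 + 19y4
  subject to:
    y1 + 2y3 + y4 >= 4
    y2 + y3 + 2y4 >= 1
    y1, y2, y3, y4 >= 0

Solving the primal: x* = (6.5, 0).
  primal value c^T x* = 26.
Solving the dual: y* = (0, 0, 2, 0).
  dual value b^T y* = 26.
Strong duality: c^T x* = b^T y*. Confirmed.

26


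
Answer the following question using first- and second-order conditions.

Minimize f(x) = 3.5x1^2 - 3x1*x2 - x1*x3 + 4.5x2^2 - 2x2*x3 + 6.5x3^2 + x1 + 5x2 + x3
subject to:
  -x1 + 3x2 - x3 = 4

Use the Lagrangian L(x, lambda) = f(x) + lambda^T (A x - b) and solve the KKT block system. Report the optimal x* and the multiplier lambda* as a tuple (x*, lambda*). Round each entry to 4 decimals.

Form the Lagrangian:
  L(x, lambda) = (1/2) x^T Q x + c^T x + lambda^T (A x - b)
Stationarity (grad_x L = 0): Q x + c + A^T lambda = 0.
Primal feasibility: A x = b.

This gives the KKT block system:
  [ Q   A^T ] [ x     ]   [-c ]
  [ A    0  ] [ lambda ] = [ b ]

Solving the linear system:
  x*      = (-0.5524, 1.0197, -0.3885)
  lambda* = (-5.5372)
  f(x*)   = 13.1533

x* = (-0.5524, 1.0197, -0.3885), lambda* = (-5.5372)


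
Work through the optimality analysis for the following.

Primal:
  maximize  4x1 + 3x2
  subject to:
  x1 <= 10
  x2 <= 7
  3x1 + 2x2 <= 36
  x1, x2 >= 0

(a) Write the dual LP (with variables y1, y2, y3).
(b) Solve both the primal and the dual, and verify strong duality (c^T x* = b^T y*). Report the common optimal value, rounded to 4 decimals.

The standard primal-dual pair for 'max c^T x s.t. A x <= b, x >= 0' is:
  Dual:  min b^T y  s.t.  A^T y >= c,  y >= 0.

So the dual LP is:
  minimize  10y1 + 7y2 + 36y3
  subject to:
    y1 + 3y3 >= 4
    y2 + 2y3 >= 3
    y1, y2, y3 >= 0

Solving the primal: x* = (7.3333, 7).
  primal value c^T x* = 50.3333.
Solving the dual: y* = (0, 0.3333, 1.3333).
  dual value b^T y* = 50.3333.
Strong duality: c^T x* = b^T y*. Confirmed.

50.3333


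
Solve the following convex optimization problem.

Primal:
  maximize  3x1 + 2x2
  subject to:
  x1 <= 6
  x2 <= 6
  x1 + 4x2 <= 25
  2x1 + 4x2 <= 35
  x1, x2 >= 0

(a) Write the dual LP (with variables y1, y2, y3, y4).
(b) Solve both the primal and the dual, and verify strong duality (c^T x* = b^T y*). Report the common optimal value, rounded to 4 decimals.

The standard primal-dual pair for 'max c^T x s.t. A x <= b, x >= 0' is:
  Dual:  min b^T y  s.t.  A^T y >= c,  y >= 0.

So the dual LP is:
  minimize  6y1 + 6y2 + 25y3 + 35y4
  subject to:
    y1 + y3 + 2y4 >= 3
    y2 + 4y3 + 4y4 >= 2
    y1, y2, y3, y4 >= 0

Solving the primal: x* = (6, 4.75).
  primal value c^T x* = 27.5.
Solving the dual: y* = (2.5, 0, 0.5, 0).
  dual value b^T y* = 27.5.
Strong duality: c^T x* = b^T y*. Confirmed.

27.5


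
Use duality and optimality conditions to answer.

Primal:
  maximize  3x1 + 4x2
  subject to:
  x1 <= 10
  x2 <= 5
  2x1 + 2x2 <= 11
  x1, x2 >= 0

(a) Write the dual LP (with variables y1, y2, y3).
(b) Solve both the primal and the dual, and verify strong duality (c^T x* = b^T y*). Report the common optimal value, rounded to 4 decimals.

The standard primal-dual pair for 'max c^T x s.t. A x <= b, x >= 0' is:
  Dual:  min b^T y  s.t.  A^T y >= c,  y >= 0.

So the dual LP is:
  minimize  10y1 + 5y2 + 11y3
  subject to:
    y1 + 2y3 >= 3
    y2 + 2y3 >= 4
    y1, y2, y3 >= 0

Solving the primal: x* = (0.5, 5).
  primal value c^T x* = 21.5.
Solving the dual: y* = (0, 1, 1.5).
  dual value b^T y* = 21.5.
Strong duality: c^T x* = b^T y*. Confirmed.

21.5


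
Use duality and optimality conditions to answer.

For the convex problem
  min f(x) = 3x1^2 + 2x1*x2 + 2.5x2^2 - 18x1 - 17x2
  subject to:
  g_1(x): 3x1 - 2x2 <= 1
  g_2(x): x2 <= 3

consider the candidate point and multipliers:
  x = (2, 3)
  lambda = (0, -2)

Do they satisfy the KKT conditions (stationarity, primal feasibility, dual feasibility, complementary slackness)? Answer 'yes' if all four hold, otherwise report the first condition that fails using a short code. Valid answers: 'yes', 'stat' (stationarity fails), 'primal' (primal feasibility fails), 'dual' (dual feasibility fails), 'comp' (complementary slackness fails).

Gradient of f: grad f(x) = Q x + c = (0, 2)
Constraint values g_i(x) = a_i^T x - b_i:
  g_1((2, 3)) = -1
  g_2((2, 3)) = 0
Stationarity residual: grad f(x) + sum_i lambda_i a_i = (0, 0)
  -> stationarity OK
Primal feasibility (all g_i <= 0): OK
Dual feasibility (all lambda_i >= 0): FAILS
Complementary slackness (lambda_i * g_i(x) = 0 for all i): OK

Verdict: the first failing condition is dual_feasibility -> dual.

dual


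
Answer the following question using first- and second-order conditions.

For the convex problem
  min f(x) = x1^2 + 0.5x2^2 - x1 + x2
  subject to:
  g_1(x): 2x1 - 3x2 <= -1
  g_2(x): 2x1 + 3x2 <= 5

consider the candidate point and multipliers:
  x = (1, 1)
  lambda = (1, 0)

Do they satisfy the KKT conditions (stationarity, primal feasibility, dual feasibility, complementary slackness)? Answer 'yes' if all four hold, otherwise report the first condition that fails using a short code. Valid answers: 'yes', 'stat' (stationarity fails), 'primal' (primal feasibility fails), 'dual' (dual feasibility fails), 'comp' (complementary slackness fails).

Gradient of f: grad f(x) = Q x + c = (1, 2)
Constraint values g_i(x) = a_i^T x - b_i:
  g_1((1, 1)) = 0
  g_2((1, 1)) = 0
Stationarity residual: grad f(x) + sum_i lambda_i a_i = (3, -1)
  -> stationarity FAILS
Primal feasibility (all g_i <= 0): OK
Dual feasibility (all lambda_i >= 0): OK
Complementary slackness (lambda_i * g_i(x) = 0 for all i): OK

Verdict: the first failing condition is stationarity -> stat.

stat


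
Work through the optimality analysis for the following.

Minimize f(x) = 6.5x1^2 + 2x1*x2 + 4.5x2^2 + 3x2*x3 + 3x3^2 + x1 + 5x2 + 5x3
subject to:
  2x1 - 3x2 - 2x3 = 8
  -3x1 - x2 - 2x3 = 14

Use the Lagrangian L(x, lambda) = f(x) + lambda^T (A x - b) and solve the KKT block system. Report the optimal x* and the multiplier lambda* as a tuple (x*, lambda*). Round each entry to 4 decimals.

Form the Lagrangian:
  L(x, lambda) = (1/2) x^T Q x + c^T x + lambda^T (A x - b)
Stationarity (grad_x L = 0): Q x + c + A^T lambda = 0.
Primal feasibility: A x = b.

This gives the KKT block system:
  [ Q   A^T ] [ x     ]   [-c ]
  [ A    0  ] [ lambda ] = [ b ]

Solving the linear system:
  x*      = (-1.4993, -0.7481, -4.3771)
  lambda* = (-3.0547, -8.6987)
  f(x*)   = 59.5469

x* = (-1.4993, -0.7481, -4.3771), lambda* = (-3.0547, -8.6987)


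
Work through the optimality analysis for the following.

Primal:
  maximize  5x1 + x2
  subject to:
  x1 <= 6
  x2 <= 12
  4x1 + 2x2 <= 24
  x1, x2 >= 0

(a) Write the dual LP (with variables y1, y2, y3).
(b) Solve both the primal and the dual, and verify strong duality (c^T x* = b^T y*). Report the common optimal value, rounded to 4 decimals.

The standard primal-dual pair for 'max c^T x s.t. A x <= b, x >= 0' is:
  Dual:  min b^T y  s.t.  A^T y >= c,  y >= 0.

So the dual LP is:
  minimize  6y1 + 12y2 + 24y3
  subject to:
    y1 + 4y3 >= 5
    y2 + 2y3 >= 1
    y1, y2, y3 >= 0

Solving the primal: x* = (6, 0).
  primal value c^T x* = 30.
Solving the dual: y* = (3, 0, 0.5).
  dual value b^T y* = 30.
Strong duality: c^T x* = b^T y*. Confirmed.

30


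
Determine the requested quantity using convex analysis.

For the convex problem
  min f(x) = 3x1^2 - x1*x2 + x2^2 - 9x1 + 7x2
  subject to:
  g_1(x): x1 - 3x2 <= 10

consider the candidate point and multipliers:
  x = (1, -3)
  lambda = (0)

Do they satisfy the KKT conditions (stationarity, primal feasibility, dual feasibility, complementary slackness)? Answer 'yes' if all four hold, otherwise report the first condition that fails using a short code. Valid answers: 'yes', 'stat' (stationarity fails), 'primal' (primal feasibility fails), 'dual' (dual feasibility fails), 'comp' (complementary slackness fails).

Gradient of f: grad f(x) = Q x + c = (0, 0)
Constraint values g_i(x) = a_i^T x - b_i:
  g_1((1, -3)) = 0
Stationarity residual: grad f(x) + sum_i lambda_i a_i = (0, 0)
  -> stationarity OK
Primal feasibility (all g_i <= 0): OK
Dual feasibility (all lambda_i >= 0): OK
Complementary slackness (lambda_i * g_i(x) = 0 for all i): OK

Verdict: yes, KKT holds.

yes


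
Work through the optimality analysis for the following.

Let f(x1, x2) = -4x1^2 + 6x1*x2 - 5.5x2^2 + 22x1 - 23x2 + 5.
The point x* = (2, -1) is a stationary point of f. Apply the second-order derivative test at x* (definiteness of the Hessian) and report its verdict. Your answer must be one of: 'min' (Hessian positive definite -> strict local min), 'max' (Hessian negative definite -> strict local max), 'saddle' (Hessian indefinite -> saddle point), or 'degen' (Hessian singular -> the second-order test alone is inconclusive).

Compute the Hessian H = grad^2 f:
  H = [[-8, 6], [6, -11]]
Verify stationarity: grad f(x*) = H x* + g = (0, 0).
Eigenvalues of H: -15.6847, -3.3153.
Both eigenvalues < 0, so H is negative definite -> x* is a strict local max.

max


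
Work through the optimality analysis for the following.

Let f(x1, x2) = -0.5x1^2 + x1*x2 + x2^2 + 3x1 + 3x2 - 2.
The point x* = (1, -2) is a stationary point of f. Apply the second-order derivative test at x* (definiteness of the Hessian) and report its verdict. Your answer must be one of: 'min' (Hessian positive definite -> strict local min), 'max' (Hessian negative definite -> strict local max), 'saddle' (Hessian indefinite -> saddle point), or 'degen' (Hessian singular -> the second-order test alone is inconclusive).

Compute the Hessian H = grad^2 f:
  H = [[-1, 1], [1, 2]]
Verify stationarity: grad f(x*) = H x* + g = (0, 0).
Eigenvalues of H: -1.3028, 2.3028.
Eigenvalues have mixed signs, so H is indefinite -> x* is a saddle point.

saddle


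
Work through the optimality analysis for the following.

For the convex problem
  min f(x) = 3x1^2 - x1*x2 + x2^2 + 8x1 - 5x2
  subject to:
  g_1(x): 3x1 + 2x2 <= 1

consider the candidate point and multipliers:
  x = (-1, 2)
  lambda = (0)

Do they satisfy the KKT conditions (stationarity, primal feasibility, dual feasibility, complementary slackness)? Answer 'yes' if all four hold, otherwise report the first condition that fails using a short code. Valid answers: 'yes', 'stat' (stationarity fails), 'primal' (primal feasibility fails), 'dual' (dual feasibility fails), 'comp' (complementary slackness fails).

Gradient of f: grad f(x) = Q x + c = (0, 0)
Constraint values g_i(x) = a_i^T x - b_i:
  g_1((-1, 2)) = 0
Stationarity residual: grad f(x) + sum_i lambda_i a_i = (0, 0)
  -> stationarity OK
Primal feasibility (all g_i <= 0): OK
Dual feasibility (all lambda_i >= 0): OK
Complementary slackness (lambda_i * g_i(x) = 0 for all i): OK

Verdict: yes, KKT holds.

yes


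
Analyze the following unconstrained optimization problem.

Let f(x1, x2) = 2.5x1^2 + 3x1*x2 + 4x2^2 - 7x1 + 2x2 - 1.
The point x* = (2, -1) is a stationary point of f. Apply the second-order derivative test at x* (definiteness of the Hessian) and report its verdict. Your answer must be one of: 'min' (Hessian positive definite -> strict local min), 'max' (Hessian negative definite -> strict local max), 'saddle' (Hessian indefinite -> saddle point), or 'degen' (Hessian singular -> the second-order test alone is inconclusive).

Compute the Hessian H = grad^2 f:
  H = [[5, 3], [3, 8]]
Verify stationarity: grad f(x*) = H x* + g = (0, 0).
Eigenvalues of H: 3.1459, 9.8541.
Both eigenvalues > 0, so H is positive definite -> x* is a strict local min.

min


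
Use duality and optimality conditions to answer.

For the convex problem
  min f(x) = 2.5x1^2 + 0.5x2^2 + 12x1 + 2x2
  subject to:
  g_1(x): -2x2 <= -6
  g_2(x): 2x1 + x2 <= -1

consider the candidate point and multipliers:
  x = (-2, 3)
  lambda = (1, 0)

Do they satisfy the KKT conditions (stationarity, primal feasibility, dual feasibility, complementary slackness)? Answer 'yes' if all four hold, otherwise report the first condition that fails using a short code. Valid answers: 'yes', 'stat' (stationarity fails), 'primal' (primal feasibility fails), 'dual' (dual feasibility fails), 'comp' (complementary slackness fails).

Gradient of f: grad f(x) = Q x + c = (2, 5)
Constraint values g_i(x) = a_i^T x - b_i:
  g_1((-2, 3)) = 0
  g_2((-2, 3)) = 0
Stationarity residual: grad f(x) + sum_i lambda_i a_i = (2, 3)
  -> stationarity FAILS
Primal feasibility (all g_i <= 0): OK
Dual feasibility (all lambda_i >= 0): OK
Complementary slackness (lambda_i * g_i(x) = 0 for all i): OK

Verdict: the first failing condition is stationarity -> stat.

stat


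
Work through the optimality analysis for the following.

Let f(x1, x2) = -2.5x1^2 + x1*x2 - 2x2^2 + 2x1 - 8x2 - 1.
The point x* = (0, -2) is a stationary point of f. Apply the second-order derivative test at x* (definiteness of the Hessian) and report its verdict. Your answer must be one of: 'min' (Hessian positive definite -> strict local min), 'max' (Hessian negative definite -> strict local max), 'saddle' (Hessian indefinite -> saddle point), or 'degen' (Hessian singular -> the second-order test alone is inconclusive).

Compute the Hessian H = grad^2 f:
  H = [[-5, 1], [1, -4]]
Verify stationarity: grad f(x*) = H x* + g = (0, 0).
Eigenvalues of H: -5.618, -3.382.
Both eigenvalues < 0, so H is negative definite -> x* is a strict local max.

max


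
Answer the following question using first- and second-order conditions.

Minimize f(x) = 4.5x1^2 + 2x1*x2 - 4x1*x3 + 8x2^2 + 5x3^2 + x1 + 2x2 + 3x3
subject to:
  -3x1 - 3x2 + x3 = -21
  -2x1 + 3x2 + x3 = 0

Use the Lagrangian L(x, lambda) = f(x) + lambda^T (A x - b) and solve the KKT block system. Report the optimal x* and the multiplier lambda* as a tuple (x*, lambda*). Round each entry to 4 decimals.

Form the Lagrangian:
  L(x, lambda) = (1/2) x^T Q x + c^T x + lambda^T (A x - b)
Stationarity (grad_x L = 0): Q x + c + A^T lambda = 0.
Primal feasibility: A x = b.

This gives the KKT block system:
  [ Q   A^T ] [ x     ]   [-c ]
  [ A    0  ] [ lambda ] = [ b ]

Solving the linear system:
  x*      = (4.1863, 2.8023, -0.0341)
  lambda* = (16.2449, -2.1582)
  f(x*)   = 175.4152

x* = (4.1863, 2.8023, -0.0341), lambda* = (16.2449, -2.1582)


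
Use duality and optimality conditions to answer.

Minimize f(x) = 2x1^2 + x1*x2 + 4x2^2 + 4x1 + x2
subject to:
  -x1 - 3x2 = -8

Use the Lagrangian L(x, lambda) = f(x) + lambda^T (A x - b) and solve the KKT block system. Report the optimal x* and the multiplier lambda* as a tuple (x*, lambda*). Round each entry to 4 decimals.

Form the Lagrangian:
  L(x, lambda) = (1/2) x^T Q x + c^T x + lambda^T (A x - b)
Stationarity (grad_x L = 0): Q x + c + A^T lambda = 0.
Primal feasibility: A x = b.

This gives the KKT block system:
  [ Q   A^T ] [ x     ]   [-c ]
  [ A    0  ] [ lambda ] = [ b ]

Solving the linear system:
  x*      = (0.1842, 2.6053)
  lambda* = (7.3421)
  f(x*)   = 31.0395

x* = (0.1842, 2.6053), lambda* = (7.3421)


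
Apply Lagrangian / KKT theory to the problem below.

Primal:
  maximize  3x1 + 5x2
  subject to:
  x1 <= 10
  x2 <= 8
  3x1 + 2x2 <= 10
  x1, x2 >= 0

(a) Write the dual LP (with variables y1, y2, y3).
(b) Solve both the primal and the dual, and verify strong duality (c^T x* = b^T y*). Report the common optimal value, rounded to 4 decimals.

The standard primal-dual pair for 'max c^T x s.t. A x <= b, x >= 0' is:
  Dual:  min b^T y  s.t.  A^T y >= c,  y >= 0.

So the dual LP is:
  minimize  10y1 + 8y2 + 10y3
  subject to:
    y1 + 3y3 >= 3
    y2 + 2y3 >= 5
    y1, y2, y3 >= 0

Solving the primal: x* = (0, 5).
  primal value c^T x* = 25.
Solving the dual: y* = (0, 0, 2.5).
  dual value b^T y* = 25.
Strong duality: c^T x* = b^T y*. Confirmed.

25


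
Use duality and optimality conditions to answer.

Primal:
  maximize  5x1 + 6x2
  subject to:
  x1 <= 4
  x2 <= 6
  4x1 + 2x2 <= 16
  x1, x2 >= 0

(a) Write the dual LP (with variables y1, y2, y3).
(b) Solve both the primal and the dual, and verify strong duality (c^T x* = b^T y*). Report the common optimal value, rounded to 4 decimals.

The standard primal-dual pair for 'max c^T x s.t. A x <= b, x >= 0' is:
  Dual:  min b^T y  s.t.  A^T y >= c,  y >= 0.

So the dual LP is:
  minimize  4y1 + 6y2 + 16y3
  subject to:
    y1 + 4y3 >= 5
    y2 + 2y3 >= 6
    y1, y2, y3 >= 0

Solving the primal: x* = (1, 6).
  primal value c^T x* = 41.
Solving the dual: y* = (0, 3.5, 1.25).
  dual value b^T y* = 41.
Strong duality: c^T x* = b^T y*. Confirmed.

41


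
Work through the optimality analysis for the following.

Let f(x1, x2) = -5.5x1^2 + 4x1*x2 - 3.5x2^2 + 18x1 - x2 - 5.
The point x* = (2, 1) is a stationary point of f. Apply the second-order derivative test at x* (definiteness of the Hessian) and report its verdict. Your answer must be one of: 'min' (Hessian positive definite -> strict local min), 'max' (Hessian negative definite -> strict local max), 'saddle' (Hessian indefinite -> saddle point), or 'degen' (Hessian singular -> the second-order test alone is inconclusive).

Compute the Hessian H = grad^2 f:
  H = [[-11, 4], [4, -7]]
Verify stationarity: grad f(x*) = H x* + g = (0, 0).
Eigenvalues of H: -13.4721, -4.5279.
Both eigenvalues < 0, so H is negative definite -> x* is a strict local max.

max


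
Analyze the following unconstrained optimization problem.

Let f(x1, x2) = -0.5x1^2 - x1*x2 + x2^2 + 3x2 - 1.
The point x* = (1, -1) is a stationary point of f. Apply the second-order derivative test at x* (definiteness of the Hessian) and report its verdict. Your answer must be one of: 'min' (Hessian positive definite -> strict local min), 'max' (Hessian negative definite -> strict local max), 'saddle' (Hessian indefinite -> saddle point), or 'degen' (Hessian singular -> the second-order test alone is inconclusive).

Compute the Hessian H = grad^2 f:
  H = [[-1, -1], [-1, 2]]
Verify stationarity: grad f(x*) = H x* + g = (0, 0).
Eigenvalues of H: -1.3028, 2.3028.
Eigenvalues have mixed signs, so H is indefinite -> x* is a saddle point.

saddle


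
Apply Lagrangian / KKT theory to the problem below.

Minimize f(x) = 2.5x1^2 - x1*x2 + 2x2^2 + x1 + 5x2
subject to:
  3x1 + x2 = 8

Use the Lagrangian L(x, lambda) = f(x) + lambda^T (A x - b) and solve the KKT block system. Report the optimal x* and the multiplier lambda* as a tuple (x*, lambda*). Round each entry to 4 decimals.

Form the Lagrangian:
  L(x, lambda) = (1/2) x^T Q x + c^T x + lambda^T (A x - b)
Stationarity (grad_x L = 0): Q x + c + A^T lambda = 0.
Primal feasibility: A x = b.

This gives the KKT block system:
  [ Q   A^T ] [ x     ]   [-c ]
  [ A    0  ] [ lambda ] = [ b ]

Solving the linear system:
  x*      = (2.5106, 0.4681)
  lambda* = (-4.3617)
  f(x*)   = 19.8723

x* = (2.5106, 0.4681), lambda* = (-4.3617)


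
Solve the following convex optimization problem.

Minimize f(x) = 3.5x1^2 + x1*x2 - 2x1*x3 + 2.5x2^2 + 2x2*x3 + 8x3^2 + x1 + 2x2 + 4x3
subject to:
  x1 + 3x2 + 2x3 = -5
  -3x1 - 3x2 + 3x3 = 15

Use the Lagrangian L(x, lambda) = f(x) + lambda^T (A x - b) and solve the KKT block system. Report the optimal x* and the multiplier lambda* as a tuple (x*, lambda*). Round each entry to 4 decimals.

Form the Lagrangian:
  L(x, lambda) = (1/2) x^T Q x + c^T x + lambda^T (A x - b)
Stationarity (grad_x L = 0): Q x + c + A^T lambda = 0.
Primal feasibility: A x = b.

This gives the KKT block system:
  [ Q   A^T ] [ x     ]   [-c ]
  [ A    0  ] [ lambda ] = [ b ]

Solving the linear system:
  x*      = (-1.5, -2.1, 1.4)
  lambda* = (-3.6, -6)
  f(x*)   = 35.95

x* = (-1.5, -2.1, 1.4), lambda* = (-3.6, -6)


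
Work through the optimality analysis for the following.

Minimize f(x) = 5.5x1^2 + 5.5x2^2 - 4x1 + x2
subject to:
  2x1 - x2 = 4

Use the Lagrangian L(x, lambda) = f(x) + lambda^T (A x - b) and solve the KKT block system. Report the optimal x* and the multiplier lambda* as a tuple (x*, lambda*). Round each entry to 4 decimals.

Form the Lagrangian:
  L(x, lambda) = (1/2) x^T Q x + c^T x + lambda^T (A x - b)
Stationarity (grad_x L = 0): Q x + c + A^T lambda = 0.
Primal feasibility: A x = b.

This gives the KKT block system:
  [ Q   A^T ] [ x     ]   [-c ]
  [ A    0  ] [ lambda ] = [ b ]

Solving the linear system:
  x*      = (1.6364, -0.7273)
  lambda* = (-7)
  f(x*)   = 10.3636

x* = (1.6364, -0.7273), lambda* = (-7)


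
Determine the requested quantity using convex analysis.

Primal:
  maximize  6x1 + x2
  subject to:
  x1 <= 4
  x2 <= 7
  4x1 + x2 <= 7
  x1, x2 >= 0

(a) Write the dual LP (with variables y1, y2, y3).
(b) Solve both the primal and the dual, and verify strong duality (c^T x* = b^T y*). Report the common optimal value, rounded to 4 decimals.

The standard primal-dual pair for 'max c^T x s.t. A x <= b, x >= 0' is:
  Dual:  min b^T y  s.t.  A^T y >= c,  y >= 0.

So the dual LP is:
  minimize  4y1 + 7y2 + 7y3
  subject to:
    y1 + 4y3 >= 6
    y2 + y3 >= 1
    y1, y2, y3 >= 0

Solving the primal: x* = (1.75, 0).
  primal value c^T x* = 10.5.
Solving the dual: y* = (0, 0, 1.5).
  dual value b^T y* = 10.5.
Strong duality: c^T x* = b^T y*. Confirmed.

10.5


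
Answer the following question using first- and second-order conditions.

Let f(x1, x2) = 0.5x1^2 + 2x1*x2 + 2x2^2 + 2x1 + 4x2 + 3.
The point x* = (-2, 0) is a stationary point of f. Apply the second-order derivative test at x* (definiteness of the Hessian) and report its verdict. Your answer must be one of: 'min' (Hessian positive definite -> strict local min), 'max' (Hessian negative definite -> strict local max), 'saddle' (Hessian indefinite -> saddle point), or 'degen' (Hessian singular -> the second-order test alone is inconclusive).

Compute the Hessian H = grad^2 f:
  H = [[1, 2], [2, 4]]
Verify stationarity: grad f(x*) = H x* + g = (0, 0).
Eigenvalues of H: 0, 5.
H has a zero eigenvalue (singular; positive semidefinite but not definite), so H is neither positive definite, negative definite, nor indefinite. The second-order test alone is inconclusive -> degen.
(Indeed, f is constant along the null direction of H through x*, so x* is not a strict local extremum.)

degen


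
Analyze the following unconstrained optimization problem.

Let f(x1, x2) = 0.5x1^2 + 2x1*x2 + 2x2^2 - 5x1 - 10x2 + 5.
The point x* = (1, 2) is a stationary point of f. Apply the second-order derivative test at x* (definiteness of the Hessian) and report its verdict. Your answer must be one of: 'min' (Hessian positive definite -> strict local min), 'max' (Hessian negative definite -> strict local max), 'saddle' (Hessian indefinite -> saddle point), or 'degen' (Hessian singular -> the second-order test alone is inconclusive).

Compute the Hessian H = grad^2 f:
  H = [[1, 2], [2, 4]]
Verify stationarity: grad f(x*) = H x* + g = (0, 0).
Eigenvalues of H: 0, 5.
H has a zero eigenvalue (singular; positive semidefinite but not definite), so H is neither positive definite, negative definite, nor indefinite. The second-order test alone is inconclusive -> degen.
(Indeed, f is constant along the null direction of H through x*, so x* is not a strict local extremum.)

degen


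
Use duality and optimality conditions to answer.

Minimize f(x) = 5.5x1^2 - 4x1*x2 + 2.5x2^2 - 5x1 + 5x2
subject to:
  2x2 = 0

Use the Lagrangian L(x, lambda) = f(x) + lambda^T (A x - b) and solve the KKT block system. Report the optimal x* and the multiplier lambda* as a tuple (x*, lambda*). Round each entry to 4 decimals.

Form the Lagrangian:
  L(x, lambda) = (1/2) x^T Q x + c^T x + lambda^T (A x - b)
Stationarity (grad_x L = 0): Q x + c + A^T lambda = 0.
Primal feasibility: A x = b.

This gives the KKT block system:
  [ Q   A^T ] [ x     ]   [-c ]
  [ A    0  ] [ lambda ] = [ b ]

Solving the linear system:
  x*      = (0.4545, 0)
  lambda* = (-1.5909)
  f(x*)   = -1.1364

x* = (0.4545, 0), lambda* = (-1.5909)


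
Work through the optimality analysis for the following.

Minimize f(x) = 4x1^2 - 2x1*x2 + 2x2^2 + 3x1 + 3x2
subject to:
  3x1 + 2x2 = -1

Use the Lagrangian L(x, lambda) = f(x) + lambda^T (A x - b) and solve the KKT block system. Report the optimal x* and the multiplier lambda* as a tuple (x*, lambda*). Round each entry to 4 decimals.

Form the Lagrangian:
  L(x, lambda) = (1/2) x^T Q x + c^T x + lambda^T (A x - b)
Stationarity (grad_x L = 0): Q x + c + A^T lambda = 0.
Primal feasibility: A x = b.

This gives the KKT block system:
  [ Q   A^T ] [ x     ]   [-c ]
  [ A    0  ] [ lambda ] = [ b ]

Solving the linear system:
  x*      = (-0.1087, -0.337)
  lambda* = (-0.9348)
  f(x*)   = -1.1359

x* = (-0.1087, -0.337), lambda* = (-0.9348)


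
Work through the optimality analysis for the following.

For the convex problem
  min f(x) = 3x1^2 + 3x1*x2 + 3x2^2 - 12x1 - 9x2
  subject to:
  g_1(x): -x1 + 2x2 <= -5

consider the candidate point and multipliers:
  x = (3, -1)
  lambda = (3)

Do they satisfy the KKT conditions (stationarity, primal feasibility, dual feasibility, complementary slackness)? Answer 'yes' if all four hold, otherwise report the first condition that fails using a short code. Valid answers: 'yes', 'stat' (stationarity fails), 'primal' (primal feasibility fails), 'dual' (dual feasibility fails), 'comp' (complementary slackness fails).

Gradient of f: grad f(x) = Q x + c = (3, -6)
Constraint values g_i(x) = a_i^T x - b_i:
  g_1((3, -1)) = 0
Stationarity residual: grad f(x) + sum_i lambda_i a_i = (0, 0)
  -> stationarity OK
Primal feasibility (all g_i <= 0): OK
Dual feasibility (all lambda_i >= 0): OK
Complementary slackness (lambda_i * g_i(x) = 0 for all i): OK

Verdict: yes, KKT holds.

yes


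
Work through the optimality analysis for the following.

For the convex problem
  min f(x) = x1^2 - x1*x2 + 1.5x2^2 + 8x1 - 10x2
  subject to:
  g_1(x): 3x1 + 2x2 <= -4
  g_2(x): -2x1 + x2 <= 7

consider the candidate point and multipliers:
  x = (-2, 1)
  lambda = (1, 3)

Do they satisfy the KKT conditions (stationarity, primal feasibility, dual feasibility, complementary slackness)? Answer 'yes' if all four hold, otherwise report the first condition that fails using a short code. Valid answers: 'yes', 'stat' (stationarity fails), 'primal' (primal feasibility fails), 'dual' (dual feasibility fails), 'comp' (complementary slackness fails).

Gradient of f: grad f(x) = Q x + c = (3, -5)
Constraint values g_i(x) = a_i^T x - b_i:
  g_1((-2, 1)) = 0
  g_2((-2, 1)) = -2
Stationarity residual: grad f(x) + sum_i lambda_i a_i = (0, 0)
  -> stationarity OK
Primal feasibility (all g_i <= 0): OK
Dual feasibility (all lambda_i >= 0): OK
Complementary slackness (lambda_i * g_i(x) = 0 for all i): FAILS

Verdict: the first failing condition is complementary_slackness -> comp.

comp


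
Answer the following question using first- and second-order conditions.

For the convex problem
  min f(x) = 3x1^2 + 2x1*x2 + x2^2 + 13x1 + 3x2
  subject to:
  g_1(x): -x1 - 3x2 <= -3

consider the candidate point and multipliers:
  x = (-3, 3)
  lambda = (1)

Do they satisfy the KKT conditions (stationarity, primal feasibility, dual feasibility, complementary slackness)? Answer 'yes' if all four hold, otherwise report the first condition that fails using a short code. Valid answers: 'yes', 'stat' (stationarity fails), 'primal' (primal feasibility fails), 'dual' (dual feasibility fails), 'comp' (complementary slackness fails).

Gradient of f: grad f(x) = Q x + c = (1, 3)
Constraint values g_i(x) = a_i^T x - b_i:
  g_1((-3, 3)) = -3
Stationarity residual: grad f(x) + sum_i lambda_i a_i = (0, 0)
  -> stationarity OK
Primal feasibility (all g_i <= 0): OK
Dual feasibility (all lambda_i >= 0): OK
Complementary slackness (lambda_i * g_i(x) = 0 for all i): FAILS

Verdict: the first failing condition is complementary_slackness -> comp.

comp
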